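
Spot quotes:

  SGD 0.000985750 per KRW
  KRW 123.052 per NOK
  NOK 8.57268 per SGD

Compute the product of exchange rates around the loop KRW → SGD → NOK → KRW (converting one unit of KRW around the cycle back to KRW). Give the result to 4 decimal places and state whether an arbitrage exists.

Around KRW → SGD → NOK → KRW: 1 × 0.000985750 × 8.57268 × 123.052 = 1.039853
Product > 1; profitable direction is KRW → SGD → NOK → KRW.

1.0399 (arbitrage exists)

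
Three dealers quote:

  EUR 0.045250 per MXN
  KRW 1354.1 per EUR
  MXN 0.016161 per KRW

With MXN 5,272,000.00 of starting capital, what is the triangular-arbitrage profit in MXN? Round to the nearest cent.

Profit: MXN 51,997.58

Profitable loop is MXN → KRW → EUR → MXN:
MXN 5,272,000.00 ÷ 0.016161 = KRW 326,217,437
KRW 326,217,437 ÷ 1354.1 = EUR 240,910.89
EUR 240,910.89 ÷ 0.045250 = MXN 5,323,997.58
Profit = MXN 5,323,997.58 − MXN 5,272,000.00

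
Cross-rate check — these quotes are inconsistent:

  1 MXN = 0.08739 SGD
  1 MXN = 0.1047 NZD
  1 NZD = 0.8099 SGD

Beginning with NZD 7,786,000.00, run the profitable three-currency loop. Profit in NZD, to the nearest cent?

Profitable loop is NZD → MXN → SGD → NZD:
NZD 7,786,000.00 ÷ 0.1047 = MXN 74,364,851.96
MXN 74,364,851.96 × 0.08739 = SGD 6,498,744.41
SGD 6,498,744.41 ÷ 0.8099 = NZD 8,024,131.88
Profit = NZD 8,024,131.88 − NZD 7,786,000.00

Profit: NZD 238,131.88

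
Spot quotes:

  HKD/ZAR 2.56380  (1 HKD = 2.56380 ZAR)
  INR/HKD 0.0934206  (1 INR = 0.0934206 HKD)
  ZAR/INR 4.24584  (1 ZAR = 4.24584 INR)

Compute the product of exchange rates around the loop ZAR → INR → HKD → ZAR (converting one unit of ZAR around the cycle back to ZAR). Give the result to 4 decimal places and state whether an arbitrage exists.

1.0169 (arbitrage exists)

Around ZAR → INR → HKD → ZAR: 1 × 4.24584 × 0.0934206 × 2.56380 = 1.016929
Product > 1; profitable direction is ZAR → INR → HKD → ZAR.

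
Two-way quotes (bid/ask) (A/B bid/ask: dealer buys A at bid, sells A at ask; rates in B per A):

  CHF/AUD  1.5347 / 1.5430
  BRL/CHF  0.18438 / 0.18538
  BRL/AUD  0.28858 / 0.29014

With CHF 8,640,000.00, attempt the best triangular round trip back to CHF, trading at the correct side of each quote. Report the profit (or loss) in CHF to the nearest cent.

Best loop CHF → BRL → AUD → CHF:
CHF 8,640,000.00 ÷ 0.18538 (buy BRL at ask) = BRL 46,606,969.47
BRL 46,606,969.47 × 0.28858 (sell BRL at bid) = AUD 13,449,839.25
AUD 13,449,839.25 ÷ 1.5430 (buy CHF at ask) = CHF 8,716,681.30

Net profit: CHF 76,681.30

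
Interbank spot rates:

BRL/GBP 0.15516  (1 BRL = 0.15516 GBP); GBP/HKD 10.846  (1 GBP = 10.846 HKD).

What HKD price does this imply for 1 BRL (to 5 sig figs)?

BRL/HKD = 1.6829

1 BRL × 0.15516 = 0.15516 GBP
0.15516 GBP × 10.846 = 1.68287 HKD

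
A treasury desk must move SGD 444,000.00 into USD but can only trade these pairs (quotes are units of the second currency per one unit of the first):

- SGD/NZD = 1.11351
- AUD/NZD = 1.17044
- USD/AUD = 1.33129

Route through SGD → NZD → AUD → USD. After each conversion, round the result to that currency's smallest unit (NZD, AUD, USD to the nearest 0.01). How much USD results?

SGD 444,000.00 × 1.11351 = NZD 494,398.44
NZD 494,398.44 ÷ 1.17044 = AUD 422,403.92
AUD 422,403.92 ÷ 1.33129 = USD 317,289.19

USD 317,289.19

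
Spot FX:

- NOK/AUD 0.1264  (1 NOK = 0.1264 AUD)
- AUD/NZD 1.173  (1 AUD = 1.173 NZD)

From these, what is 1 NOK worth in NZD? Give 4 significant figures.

1 NOK × 0.1264 = 0.1264 AUD
0.1264 AUD × 1.173 = 0.148267 NZD

NOK/NZD = 0.1483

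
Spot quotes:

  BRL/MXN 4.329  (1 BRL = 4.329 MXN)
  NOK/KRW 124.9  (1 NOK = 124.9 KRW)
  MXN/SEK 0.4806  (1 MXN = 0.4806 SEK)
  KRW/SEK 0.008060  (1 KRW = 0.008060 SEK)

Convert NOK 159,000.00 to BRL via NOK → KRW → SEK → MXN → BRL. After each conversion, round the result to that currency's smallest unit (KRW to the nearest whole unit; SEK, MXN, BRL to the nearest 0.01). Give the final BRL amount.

BRL 76,934.88

NOK 159,000.00 × 124.9 = KRW 19,859,100
KRW 19,859,100 × 0.008060 = SEK 160,064.35
SEK 160,064.35 ÷ 0.4806 = MXN 333,051.08
MXN 333,051.08 ÷ 4.329 = BRL 76,934.88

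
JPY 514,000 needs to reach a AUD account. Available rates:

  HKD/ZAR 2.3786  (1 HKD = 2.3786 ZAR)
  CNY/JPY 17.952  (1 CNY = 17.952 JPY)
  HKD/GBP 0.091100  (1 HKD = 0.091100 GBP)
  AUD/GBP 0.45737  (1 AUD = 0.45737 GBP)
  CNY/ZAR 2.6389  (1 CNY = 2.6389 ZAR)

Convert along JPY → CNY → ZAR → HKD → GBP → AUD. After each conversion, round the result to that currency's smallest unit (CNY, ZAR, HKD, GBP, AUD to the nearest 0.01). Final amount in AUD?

JPY 514,000 ÷ 17.952 = CNY 28,631.91
CNY 28,631.91 × 2.6389 = ZAR 75,556.75
ZAR 75,556.75 ÷ 2.3786 = HKD 31,765.22
HKD 31,765.22 × 0.091100 = GBP 2,893.81
GBP 2,893.81 ÷ 0.45737 = AUD 6,327.07

AUD 6,327.07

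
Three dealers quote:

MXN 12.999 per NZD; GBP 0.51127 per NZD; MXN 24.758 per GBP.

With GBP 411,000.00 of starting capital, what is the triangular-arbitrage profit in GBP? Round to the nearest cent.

Profit: GBP 11,071.37

Profitable loop is GBP → NZD → MXN → GBP:
GBP 411,000.00 ÷ 0.51127 = NZD 803,880.53
NZD 803,880.53 × 12.999 = MXN 10,449,643.05
MXN 10,449,643.05 ÷ 24.758 = GBP 422,071.37
Profit = GBP 422,071.37 − GBP 411,000.00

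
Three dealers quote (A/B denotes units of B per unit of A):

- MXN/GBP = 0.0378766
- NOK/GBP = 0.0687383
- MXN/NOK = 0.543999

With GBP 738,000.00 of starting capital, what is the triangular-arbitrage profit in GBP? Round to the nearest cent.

Profitable loop is GBP → NOK → MXN → GBP:
GBP 738,000.00 ÷ 0.0687383 = NOK 10,736,372.59
NOK 10,736,372.59 ÷ 0.543999 = MXN 19,736,015.31
MXN 19,736,015.31 × 0.0378766 = GBP 747,533.16
Profit = GBP 747,533.16 − GBP 738,000.00

Profit: GBP 9,533.16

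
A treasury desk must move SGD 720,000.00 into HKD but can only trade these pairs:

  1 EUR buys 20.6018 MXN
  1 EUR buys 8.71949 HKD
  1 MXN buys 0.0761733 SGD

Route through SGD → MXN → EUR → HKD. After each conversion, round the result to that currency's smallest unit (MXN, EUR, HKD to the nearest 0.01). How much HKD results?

HKD 4,000,512.56

SGD 720,000.00 ÷ 0.0761733 = MXN 9,452,130.86
MXN 9,452,130.86 ÷ 20.6018 = EUR 458,801.21
EUR 458,801.21 × 8.71949 = HKD 4,000,512.56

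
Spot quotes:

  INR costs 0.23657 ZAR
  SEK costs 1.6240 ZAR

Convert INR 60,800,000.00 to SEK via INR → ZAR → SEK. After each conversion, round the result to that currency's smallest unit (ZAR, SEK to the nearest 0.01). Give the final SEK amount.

SEK 8,856,807.88

INR 60,800,000.00 × 0.23657 = ZAR 14,383,456.00
ZAR 14,383,456.00 ÷ 1.6240 = SEK 8,856,807.88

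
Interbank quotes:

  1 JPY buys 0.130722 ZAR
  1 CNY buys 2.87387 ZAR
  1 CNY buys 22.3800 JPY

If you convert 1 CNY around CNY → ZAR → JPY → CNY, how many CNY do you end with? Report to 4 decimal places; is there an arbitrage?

Around CNY → ZAR → JPY → CNY: 1 × 2.87387 ÷ 0.130722 ÷ 22.3800 = 0.982332
Product < 1; profitable direction is CNY → JPY → ZAR → CNY.

0.9823 (arbitrage exists)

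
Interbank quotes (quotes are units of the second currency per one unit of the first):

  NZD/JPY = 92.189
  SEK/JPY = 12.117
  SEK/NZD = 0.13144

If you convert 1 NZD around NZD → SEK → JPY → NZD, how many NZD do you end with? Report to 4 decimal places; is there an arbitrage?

Around NZD → SEK → JPY → NZD: 1 ÷ 0.13144 × 12.117 ÷ 92.189 = 0.999973
Product ≈ 1 (deviation 0.003%, within rounding noise).

1.0000 (no arbitrage)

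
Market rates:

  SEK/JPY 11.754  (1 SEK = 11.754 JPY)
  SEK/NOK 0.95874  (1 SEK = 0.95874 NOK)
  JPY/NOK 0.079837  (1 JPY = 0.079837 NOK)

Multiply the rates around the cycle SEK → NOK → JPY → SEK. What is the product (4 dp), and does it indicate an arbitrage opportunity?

1.0217 (arbitrage exists)

Around SEK → NOK → JPY → SEK: 1 × 0.95874 ÷ 0.079837 ÷ 11.754 = 1.021671
Product > 1; profitable direction is SEK → NOK → JPY → SEK.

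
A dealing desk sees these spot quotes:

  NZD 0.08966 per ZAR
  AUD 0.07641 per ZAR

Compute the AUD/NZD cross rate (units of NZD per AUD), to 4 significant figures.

1 AUD ÷ 0.07641 = 13.0873 ZAR
13.0873 ZAR × 0.08966 = 1.17341 NZD

AUD/NZD = 1.173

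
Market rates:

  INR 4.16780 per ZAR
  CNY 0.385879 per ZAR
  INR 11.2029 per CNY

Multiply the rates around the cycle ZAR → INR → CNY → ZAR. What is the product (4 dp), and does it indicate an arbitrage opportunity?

0.9641 (arbitrage exists)

Around ZAR → INR → CNY → ZAR: 1 × 4.16780 ÷ 11.2029 ÷ 0.385879 = 0.964107
Product < 1; profitable direction is ZAR → CNY → INR → ZAR.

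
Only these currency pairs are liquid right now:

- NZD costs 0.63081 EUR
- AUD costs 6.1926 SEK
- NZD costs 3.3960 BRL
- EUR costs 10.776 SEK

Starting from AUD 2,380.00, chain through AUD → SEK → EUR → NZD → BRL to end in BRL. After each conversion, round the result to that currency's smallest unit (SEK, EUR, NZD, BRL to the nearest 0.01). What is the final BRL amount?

BRL 7,363.14

AUD 2,380.00 × 6.1926 = SEK 14,738.39
SEK 14,738.39 ÷ 10.776 = EUR 1,367.71
EUR 1,367.71 ÷ 0.63081 = NZD 2,168.18
NZD 2,168.18 × 3.3960 = BRL 7,363.14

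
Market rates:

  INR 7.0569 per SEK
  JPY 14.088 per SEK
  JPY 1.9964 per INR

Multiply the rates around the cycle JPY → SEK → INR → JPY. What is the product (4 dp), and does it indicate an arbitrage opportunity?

Around JPY → SEK → INR → JPY: 1 ÷ 14.088 × 7.0569 × 1.9964 = 1.000028
Product ≈ 1 (deviation 0.003%, within rounding noise).

1.0000 (no arbitrage)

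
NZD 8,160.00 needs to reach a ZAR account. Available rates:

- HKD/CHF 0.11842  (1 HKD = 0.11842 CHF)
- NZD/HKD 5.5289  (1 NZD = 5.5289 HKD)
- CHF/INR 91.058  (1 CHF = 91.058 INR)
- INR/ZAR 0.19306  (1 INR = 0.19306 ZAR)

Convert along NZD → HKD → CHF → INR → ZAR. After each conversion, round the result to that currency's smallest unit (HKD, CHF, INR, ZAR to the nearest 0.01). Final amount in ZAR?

ZAR 93,921.43

NZD 8,160.00 × 5.5289 = HKD 45,115.82
HKD 45,115.82 × 0.11842 = CHF 5,342.62
CHF 5,342.62 × 91.058 = INR 486,488.29
INR 486,488.29 × 0.19306 = ZAR 93,921.43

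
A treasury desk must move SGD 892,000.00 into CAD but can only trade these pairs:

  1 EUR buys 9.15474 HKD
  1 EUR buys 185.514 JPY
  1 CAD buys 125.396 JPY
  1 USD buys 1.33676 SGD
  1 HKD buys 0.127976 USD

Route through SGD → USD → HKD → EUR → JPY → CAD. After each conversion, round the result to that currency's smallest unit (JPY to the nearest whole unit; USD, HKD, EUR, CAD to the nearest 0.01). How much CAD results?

CAD 842,616.34

SGD 892,000.00 ÷ 1.33676 = USD 667,285.08
USD 667,285.08 ÷ 0.127976 = HKD 5,214,142.34
HKD 5,214,142.34 ÷ 9.15474 = EUR 569,556.57
EUR 569,556.57 × 185.514 = JPY 105,660,718
JPY 105,660,718 ÷ 125.396 = CAD 842,616.34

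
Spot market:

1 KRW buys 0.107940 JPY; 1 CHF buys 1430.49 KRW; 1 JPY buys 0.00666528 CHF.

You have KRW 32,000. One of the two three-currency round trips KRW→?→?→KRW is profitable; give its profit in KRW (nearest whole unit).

Profitable loop is KRW → JPY → CHF → KRW:
KRW 32,000 × 0.107940 = JPY 3,454
JPY 3,454 × 0.00666528 = CHF 23.02
CHF 23.02 × 1430.49 = KRW 32,933
Profit = KRW 32,933 − KRW 32,000

Profit: KRW 933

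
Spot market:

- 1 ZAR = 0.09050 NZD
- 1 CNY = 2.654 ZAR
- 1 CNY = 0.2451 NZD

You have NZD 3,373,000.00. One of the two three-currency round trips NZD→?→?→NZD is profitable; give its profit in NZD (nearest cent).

Profit: NZD 68,994.36

Profitable loop is NZD → ZAR → CNY → NZD:
NZD 3,373,000.00 ÷ 0.09050 = ZAR 37,270,718.23
ZAR 37,270,718.23 ÷ 2.654 = CNY 14,043,224.65
CNY 14,043,224.65 × 0.2451 = NZD 3,441,994.36
Profit = NZD 3,441,994.36 − NZD 3,373,000.00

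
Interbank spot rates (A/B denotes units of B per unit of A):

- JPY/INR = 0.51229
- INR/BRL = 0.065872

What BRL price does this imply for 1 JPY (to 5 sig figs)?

JPY/BRL = 0.033746

1 JPY × 0.51229 = 0.51229 INR
0.51229 INR × 0.065872 = 0.0337456 BRL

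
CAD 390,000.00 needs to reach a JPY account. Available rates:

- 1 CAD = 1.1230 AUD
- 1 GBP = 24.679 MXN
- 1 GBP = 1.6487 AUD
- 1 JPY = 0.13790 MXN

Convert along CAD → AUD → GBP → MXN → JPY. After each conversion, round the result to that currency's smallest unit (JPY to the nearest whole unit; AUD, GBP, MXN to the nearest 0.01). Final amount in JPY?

CAD 390,000.00 × 1.1230 = AUD 437,970.00
AUD 437,970.00 ÷ 1.6487 = GBP 265,645.66
GBP 265,645.66 × 24.679 = MXN 6,555,869.24
MXN 6,555,869.24 ÷ 0.13790 = JPY 47,540,749

JPY 47,540,749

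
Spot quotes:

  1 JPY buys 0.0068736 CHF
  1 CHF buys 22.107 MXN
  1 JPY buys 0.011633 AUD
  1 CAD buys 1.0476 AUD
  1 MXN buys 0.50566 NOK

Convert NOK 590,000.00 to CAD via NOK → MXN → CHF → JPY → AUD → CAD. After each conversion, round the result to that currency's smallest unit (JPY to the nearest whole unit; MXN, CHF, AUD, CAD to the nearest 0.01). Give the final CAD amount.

CAD 85,265.95

NOK 590,000.00 ÷ 0.50566 = MXN 1,166,791.92
MXN 1,166,791.92 ÷ 22.107 = CHF 52,779.30
CHF 52,779.30 ÷ 0.0068736 = JPY 7,678,553
JPY 7,678,553 × 0.011633 = AUD 89,324.61
AUD 89,324.61 ÷ 1.0476 = CAD 85,265.95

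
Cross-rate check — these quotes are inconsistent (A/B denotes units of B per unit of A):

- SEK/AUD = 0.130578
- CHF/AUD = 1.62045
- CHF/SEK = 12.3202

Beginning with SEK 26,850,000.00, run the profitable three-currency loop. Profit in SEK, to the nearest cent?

Profitable loop is SEK → CHF → AUD → SEK:
SEK 26,850,000.00 ÷ 12.3202 = CHF 2,179,347.74
CHF 2,179,347.74 × 1.62045 = AUD 3,531,524.04
AUD 3,531,524.04 ÷ 0.130578 = SEK 27,045,321.89
Profit = SEK 27,045,321.89 − SEK 26,850,000.00

Profit: SEK 195,321.89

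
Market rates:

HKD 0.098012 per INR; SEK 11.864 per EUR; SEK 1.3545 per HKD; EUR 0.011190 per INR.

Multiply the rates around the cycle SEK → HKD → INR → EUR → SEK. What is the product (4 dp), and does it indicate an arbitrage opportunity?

Around SEK → HKD → INR → EUR → SEK: 1 ÷ 1.3545 ÷ 0.098012 × 0.011190 × 11.864 = 1.000007
Product ≈ 1 (deviation 0.001%, within rounding noise).

1.0000 (no arbitrage)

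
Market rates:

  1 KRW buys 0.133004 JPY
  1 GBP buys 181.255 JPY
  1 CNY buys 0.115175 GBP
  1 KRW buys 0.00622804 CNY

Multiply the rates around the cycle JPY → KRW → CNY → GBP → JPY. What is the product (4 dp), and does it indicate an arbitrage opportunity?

0.9775 (arbitrage exists)

Around JPY → KRW → CNY → GBP → JPY: 1 ÷ 0.133004 × 0.00622804 × 0.115175 × 181.255 = 0.977541
Product < 1; profitable direction is JPY → GBP → CNY → KRW → JPY.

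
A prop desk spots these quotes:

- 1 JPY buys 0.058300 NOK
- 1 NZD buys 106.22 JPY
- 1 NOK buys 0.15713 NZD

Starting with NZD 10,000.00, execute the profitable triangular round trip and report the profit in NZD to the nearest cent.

Profitable loop is NZD → NOK → JPY → NZD:
NZD 10,000.00 ÷ 0.15713 = NOK 63,641.57
NOK 63,641.57 ÷ 0.058300 = JPY 1,091,622
JPY 1,091,622 ÷ 106.22 = NZD 10,276.99
Profit = NZD 10,276.99 − NZD 10,000.00

Profit: NZD 276.99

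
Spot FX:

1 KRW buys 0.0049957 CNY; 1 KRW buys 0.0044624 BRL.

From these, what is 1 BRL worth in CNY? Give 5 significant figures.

BRL/CNY = 1.1195

1 BRL ÷ 0.0044624 = 224.095 KRW
224.095 KRW × 0.0049957 = 1.11951 CNY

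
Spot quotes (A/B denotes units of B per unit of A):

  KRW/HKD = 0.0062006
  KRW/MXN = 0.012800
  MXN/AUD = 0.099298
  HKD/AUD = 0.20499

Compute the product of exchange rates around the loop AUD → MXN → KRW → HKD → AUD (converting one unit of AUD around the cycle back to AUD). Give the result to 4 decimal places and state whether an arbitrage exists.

1.0000 (no arbitrage)

Around AUD → MXN → KRW → HKD → AUD: 1 ÷ 0.099298 ÷ 0.012800 × 0.0062006 × 0.20499 = 1.000037
Product ≈ 1 (deviation 0.004%, within rounding noise).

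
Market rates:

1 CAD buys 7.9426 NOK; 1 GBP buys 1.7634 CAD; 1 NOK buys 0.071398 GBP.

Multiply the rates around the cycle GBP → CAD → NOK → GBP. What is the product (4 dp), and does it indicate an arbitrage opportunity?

Around GBP → CAD → NOK → GBP: 1 × 1.7634 × 7.9426 × 0.071398 = 0.999999
Product ≈ 1 (deviation 0.000%, within rounding noise).

1.0000 (no arbitrage)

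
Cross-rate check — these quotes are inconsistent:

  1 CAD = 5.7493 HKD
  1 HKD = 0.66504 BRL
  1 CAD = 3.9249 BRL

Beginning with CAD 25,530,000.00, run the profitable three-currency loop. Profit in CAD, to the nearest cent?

Profitable loop is CAD → BRL → HKD → CAD:
CAD 25,530,000.00 × 3.9249 = BRL 100,202,697.00
BRL 100,202,697.00 ÷ 0.66504 = HKD 150,671,684.41
HKD 150,671,684.41 ÷ 5.7493 = CAD 26,206,961.61
Profit = CAD 26,206,961.61 − CAD 25,530,000.00

Profit: CAD 676,961.61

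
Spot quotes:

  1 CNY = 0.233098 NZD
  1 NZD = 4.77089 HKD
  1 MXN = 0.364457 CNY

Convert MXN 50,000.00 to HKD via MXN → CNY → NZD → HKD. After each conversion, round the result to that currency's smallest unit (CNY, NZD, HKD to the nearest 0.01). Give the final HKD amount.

HKD 20,265.36

MXN 50,000.00 × 0.364457 = CNY 18,222.85
CNY 18,222.85 × 0.233098 = NZD 4,247.71
NZD 4,247.71 × 4.77089 = HKD 20,265.36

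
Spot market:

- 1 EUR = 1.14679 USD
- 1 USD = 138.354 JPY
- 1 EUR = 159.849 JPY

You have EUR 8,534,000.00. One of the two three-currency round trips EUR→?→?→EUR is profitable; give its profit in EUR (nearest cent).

Profit: EUR 63,792.22

Profitable loop is EUR → JPY → USD → EUR:
EUR 8,534,000.00 × 159.849 = JPY 1,364,151,366
JPY 1,364,151,366 ÷ 138.354 = USD 9,859,862.14
USD 9,859,862.14 ÷ 1.14679 = EUR 8,597,792.22
Profit = EUR 8,597,792.22 − EUR 8,534,000.00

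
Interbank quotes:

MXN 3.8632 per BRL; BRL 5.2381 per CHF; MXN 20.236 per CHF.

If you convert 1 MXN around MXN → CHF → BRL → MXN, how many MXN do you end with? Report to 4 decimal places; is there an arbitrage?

1.0000 (no arbitrage)

Around MXN → CHF → BRL → MXN: 1 ÷ 20.236 × 5.2381 × 3.8632 = 0.999991
Product ≈ 1 (deviation 0.001%, within rounding noise).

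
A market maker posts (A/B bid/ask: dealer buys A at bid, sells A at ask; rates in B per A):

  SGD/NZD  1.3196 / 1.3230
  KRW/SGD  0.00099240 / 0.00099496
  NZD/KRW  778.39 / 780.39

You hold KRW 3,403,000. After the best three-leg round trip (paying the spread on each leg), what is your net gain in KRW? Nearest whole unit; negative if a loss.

Net profit: KRW 65,872

Best loop KRW → SGD → NZD → KRW:
KRW 3,403,000 × 0.00099240 (sell KRW at bid) = SGD 3,377.14
SGD 3,377.14 × 1.3196 (sell SGD at bid) = NZD 4,456.47
NZD 4,456.47 × 778.39 (sell NZD at bid) = KRW 3,468,872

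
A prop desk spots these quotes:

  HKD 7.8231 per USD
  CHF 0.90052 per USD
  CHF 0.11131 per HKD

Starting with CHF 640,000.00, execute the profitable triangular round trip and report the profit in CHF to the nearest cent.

Profit: CHF 21,851.07

Profitable loop is CHF → HKD → USD → CHF:
CHF 640,000.00 ÷ 0.11131 = HKD 5,749,708.02
HKD 5,749,708.02 ÷ 7.8231 = USD 734,965.43
USD 734,965.43 × 0.90052 = CHF 661,851.07
Profit = CHF 661,851.07 − CHF 640,000.00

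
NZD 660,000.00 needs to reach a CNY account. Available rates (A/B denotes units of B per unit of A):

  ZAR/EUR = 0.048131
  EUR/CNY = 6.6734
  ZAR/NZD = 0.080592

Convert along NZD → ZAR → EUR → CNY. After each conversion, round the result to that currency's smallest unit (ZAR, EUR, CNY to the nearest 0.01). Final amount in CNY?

NZD 660,000.00 ÷ 0.080592 = ZAR 8,189,398.45
ZAR 8,189,398.45 × 0.048131 = EUR 394,163.94
EUR 394,163.94 × 6.6734 = CNY 2,630,413.64

CNY 2,630,413.64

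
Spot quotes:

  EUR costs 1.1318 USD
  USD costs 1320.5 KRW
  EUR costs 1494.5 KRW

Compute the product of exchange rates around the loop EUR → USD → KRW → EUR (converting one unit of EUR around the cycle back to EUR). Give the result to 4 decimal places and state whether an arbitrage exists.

Around EUR → USD → KRW → EUR: 1 × 1.1318 × 1320.5 ÷ 1494.5 = 1.000028
Product ≈ 1 (deviation 0.003%, within rounding noise).

1.0000 (no arbitrage)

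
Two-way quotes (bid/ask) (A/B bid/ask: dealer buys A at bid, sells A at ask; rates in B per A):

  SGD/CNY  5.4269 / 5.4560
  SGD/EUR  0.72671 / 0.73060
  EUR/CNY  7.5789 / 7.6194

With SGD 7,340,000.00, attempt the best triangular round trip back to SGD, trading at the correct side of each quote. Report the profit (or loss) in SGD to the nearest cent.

Net profit: SGD 69,501.86

Best loop SGD → EUR → CNY → SGD:
SGD 7,340,000.00 × 0.72671 (sell SGD at bid) = EUR 5,334,051.40
EUR 5,334,051.40 × 7.5789 (sell EUR at bid) = CNY 40,426,242.16
CNY 40,426,242.16 ÷ 5.4560 (buy SGD at ask) = SGD 7,409,501.86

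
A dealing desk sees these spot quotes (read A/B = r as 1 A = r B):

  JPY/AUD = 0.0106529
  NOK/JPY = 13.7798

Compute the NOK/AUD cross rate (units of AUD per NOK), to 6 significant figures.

1 NOK × 13.7798 = 13.7798 JPY
13.7798 JPY × 0.0106529 = 0.146795 AUD

NOK/AUD = 0.146795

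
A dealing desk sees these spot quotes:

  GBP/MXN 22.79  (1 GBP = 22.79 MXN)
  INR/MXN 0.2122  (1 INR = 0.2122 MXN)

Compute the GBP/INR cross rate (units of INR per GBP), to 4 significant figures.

1 GBP × 22.79 = 22.79 MXN
22.79 MXN ÷ 0.2122 = 107.399 INR

GBP/INR = 107.4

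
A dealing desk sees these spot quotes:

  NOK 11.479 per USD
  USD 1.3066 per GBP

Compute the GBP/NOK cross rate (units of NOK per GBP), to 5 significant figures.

GBP/NOK = 14.998

1 GBP × 1.3066 = 1.3066 USD
1.3066 USD × 11.479 = 14.9985 NOK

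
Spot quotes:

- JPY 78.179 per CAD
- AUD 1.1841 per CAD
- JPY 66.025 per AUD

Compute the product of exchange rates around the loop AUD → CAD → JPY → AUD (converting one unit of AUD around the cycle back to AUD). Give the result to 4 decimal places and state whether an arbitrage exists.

1.0000 (no arbitrage)

Around AUD → CAD → JPY → AUD: 1 ÷ 1.1841 × 78.179 ÷ 66.025 = 0.999985
Product ≈ 1 (deviation 0.002%, within rounding noise).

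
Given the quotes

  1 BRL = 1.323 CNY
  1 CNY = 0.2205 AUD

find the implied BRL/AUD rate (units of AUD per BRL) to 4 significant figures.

BRL/AUD = 0.2917

1 BRL × 1.323 = 1.323 CNY
1.323 CNY × 0.2205 = 0.291721 AUD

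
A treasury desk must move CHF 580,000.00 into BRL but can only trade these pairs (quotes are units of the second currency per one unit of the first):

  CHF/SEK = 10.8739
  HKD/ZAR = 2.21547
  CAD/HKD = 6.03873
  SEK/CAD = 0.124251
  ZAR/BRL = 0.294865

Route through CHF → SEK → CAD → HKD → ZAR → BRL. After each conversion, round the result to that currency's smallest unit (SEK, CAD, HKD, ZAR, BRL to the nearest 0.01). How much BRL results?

BRL 3,091,348.25

CHF 580,000.00 × 10.8739 = SEK 6,306,862.00
SEK 6,306,862.00 × 0.124251 = CAD 783,633.91
CAD 783,633.91 × 6.03873 = HKD 4,732,153.60
HKD 4,732,153.60 × 2.21547 = ZAR 10,483,944.34
ZAR 10,483,944.34 × 0.294865 = BRL 3,091,348.25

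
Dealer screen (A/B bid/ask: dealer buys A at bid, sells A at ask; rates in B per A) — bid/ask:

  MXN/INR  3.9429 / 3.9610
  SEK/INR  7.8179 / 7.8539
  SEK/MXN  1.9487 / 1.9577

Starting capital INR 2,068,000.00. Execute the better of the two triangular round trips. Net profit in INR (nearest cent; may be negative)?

Best loop INR → MXN → SEK → INR:
INR 2,068,000.00 ÷ 3.9610 (buy MXN at ask) = MXN 522,090.38
MXN 522,090.38 ÷ 1.9577 (buy SEK at ask) = SEK 266,685.59
SEK 266,685.59 × 7.8179 (sell SEK at bid) = INR 2,084,921.28

Net profit: INR 16,921.28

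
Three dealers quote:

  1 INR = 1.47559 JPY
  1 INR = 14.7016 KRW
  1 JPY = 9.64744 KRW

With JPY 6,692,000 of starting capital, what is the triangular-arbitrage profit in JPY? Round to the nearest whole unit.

Profitable loop is JPY → INR → KRW → JPY:
JPY 6,692,000 ÷ 1.47559 = INR 4,535,135.10
INR 4,535,135.10 × 14.7016 = KRW 66,673,742
KRW 66,673,742 ÷ 9.64744 = JPY 6,911,029
Profit = JPY 6,911,029 − JPY 6,692,000

Profit: JPY 219,029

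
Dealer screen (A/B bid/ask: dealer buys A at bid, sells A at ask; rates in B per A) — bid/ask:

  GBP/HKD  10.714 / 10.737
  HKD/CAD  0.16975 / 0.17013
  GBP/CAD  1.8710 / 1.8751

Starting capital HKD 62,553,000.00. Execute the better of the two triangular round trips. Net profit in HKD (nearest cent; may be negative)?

Best loop HKD → GBP → CAD → HKD:
HKD 62,553,000.00 ÷ 10.737 (buy GBP at ask) = GBP 5,825,929.03
GBP 5,825,929.03 × 1.8710 (sell GBP at bid) = CAD 10,900,313.22
CAD 10,900,313.22 ÷ 0.17013 (buy HKD at ask) = HKD 64,070,494.42

Net profit: HKD 1,517,494.42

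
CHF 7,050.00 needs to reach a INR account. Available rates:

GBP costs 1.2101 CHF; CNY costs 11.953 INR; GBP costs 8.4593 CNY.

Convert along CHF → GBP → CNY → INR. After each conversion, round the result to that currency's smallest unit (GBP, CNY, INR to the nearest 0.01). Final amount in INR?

INR 589,086.15

CHF 7,050.00 ÷ 1.2101 = GBP 5,825.96
GBP 5,825.96 × 8.4593 = CNY 49,283.54
CNY 49,283.54 × 11.953 = INR 589,086.15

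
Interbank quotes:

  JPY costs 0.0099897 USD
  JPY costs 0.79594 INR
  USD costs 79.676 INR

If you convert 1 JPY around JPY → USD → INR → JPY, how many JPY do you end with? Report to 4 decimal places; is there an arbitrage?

Around JPY → USD → INR → JPY: 1 × 0.0099897 × 79.676 ÷ 0.79594 = 0.999999
Product ≈ 1 (deviation 0.000%, within rounding noise).

1.0000 (no arbitrage)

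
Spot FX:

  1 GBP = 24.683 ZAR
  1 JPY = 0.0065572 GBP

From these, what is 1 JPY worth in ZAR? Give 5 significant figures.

JPY/ZAR = 0.16185

1 JPY × 0.0065572 = 0.0065572 GBP
0.0065572 GBP × 24.683 = 0.161851 ZAR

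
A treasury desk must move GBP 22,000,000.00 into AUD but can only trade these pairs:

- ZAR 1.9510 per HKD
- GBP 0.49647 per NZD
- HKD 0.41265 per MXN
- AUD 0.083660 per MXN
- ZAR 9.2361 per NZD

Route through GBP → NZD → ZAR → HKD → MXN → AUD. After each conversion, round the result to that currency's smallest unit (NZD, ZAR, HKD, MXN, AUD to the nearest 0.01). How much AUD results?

AUD 42,530,162.09

GBP 22,000,000.00 ÷ 0.49647 = NZD 44,312,848.71
NZD 44,312,848.71 × 9.2361 = ZAR 409,277,901.97
ZAR 409,277,901.97 ÷ 1.9510 = HKD 209,778,524.84
HKD 209,778,524.84 ÷ 0.41265 = MXN 508,369,138.11
MXN 508,369,138.11 × 0.083660 = AUD 42,530,162.09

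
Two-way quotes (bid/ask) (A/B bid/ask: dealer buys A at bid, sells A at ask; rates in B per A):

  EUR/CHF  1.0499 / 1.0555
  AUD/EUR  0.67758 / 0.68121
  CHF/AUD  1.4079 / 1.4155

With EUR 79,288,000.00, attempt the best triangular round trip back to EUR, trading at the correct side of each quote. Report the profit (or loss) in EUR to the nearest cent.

Best loop EUR → CHF → AUD → EUR:
EUR 79,288,000.00 × 1.0499 (sell EUR at bid) = CHF 83,244,471.20
CHF 83,244,471.20 × 1.4079 (sell CHF at bid) = AUD 117,199,891.00
AUD 117,199,891.00 × 0.67758 (sell AUD at bid) = EUR 79,412,302.15

Net profit: EUR 124,302.15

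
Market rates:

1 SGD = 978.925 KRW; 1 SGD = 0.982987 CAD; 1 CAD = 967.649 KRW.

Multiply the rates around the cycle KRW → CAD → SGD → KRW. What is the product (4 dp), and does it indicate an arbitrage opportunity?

1.0292 (arbitrage exists)

Around KRW → CAD → SGD → KRW: 1 ÷ 967.649 ÷ 0.982987 × 978.925 = 1.029162
Product > 1; profitable direction is KRW → CAD → SGD → KRW.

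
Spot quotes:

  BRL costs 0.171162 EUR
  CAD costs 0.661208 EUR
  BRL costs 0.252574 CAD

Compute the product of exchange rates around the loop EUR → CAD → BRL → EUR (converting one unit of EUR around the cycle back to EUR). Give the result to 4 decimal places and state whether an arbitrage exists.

1.0249 (arbitrage exists)

Around EUR → CAD → BRL → EUR: 1 ÷ 0.661208 ÷ 0.252574 × 0.171162 = 1.024898
Product > 1; profitable direction is EUR → CAD → BRL → EUR.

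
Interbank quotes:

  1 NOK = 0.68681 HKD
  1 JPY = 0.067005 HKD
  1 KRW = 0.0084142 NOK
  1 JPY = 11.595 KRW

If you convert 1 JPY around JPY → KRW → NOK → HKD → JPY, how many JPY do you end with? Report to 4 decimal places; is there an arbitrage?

1.0000 (no arbitrage)

Around JPY → KRW → NOK → HKD → JPY: 1 × 11.595 × 0.0084142 × 0.68681 ÷ 0.067005 = 1.000030
Product ≈ 1 (deviation 0.003%, within rounding noise).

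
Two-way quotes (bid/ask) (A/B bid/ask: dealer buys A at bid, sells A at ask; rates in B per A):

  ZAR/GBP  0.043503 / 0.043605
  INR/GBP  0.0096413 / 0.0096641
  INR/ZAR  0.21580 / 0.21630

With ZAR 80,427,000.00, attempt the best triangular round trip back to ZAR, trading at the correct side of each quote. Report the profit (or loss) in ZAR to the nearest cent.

Best loop ZAR → INR → GBP → ZAR:
ZAR 80,427,000.00 ÷ 0.21630 (buy INR at ask) = INR 371,830,790.57
INR 371,830,790.57 × 0.0096413 (sell INR at bid) = GBP 3,584,932.20
GBP 3,584,932.20 ÷ 0.043605 (buy ZAR at ask) = ZAR 82,213,787.44

Net profit: ZAR 1,786,787.44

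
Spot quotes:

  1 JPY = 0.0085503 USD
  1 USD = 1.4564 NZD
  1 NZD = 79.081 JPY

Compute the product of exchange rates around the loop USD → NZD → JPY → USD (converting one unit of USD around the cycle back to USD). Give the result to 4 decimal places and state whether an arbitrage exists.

Around USD → NZD → JPY → USD: 1 × 1.4564 × 79.081 × 0.0085503 = 0.984769
Product < 1; profitable direction is USD → JPY → NZD → USD.

0.9848 (arbitrage exists)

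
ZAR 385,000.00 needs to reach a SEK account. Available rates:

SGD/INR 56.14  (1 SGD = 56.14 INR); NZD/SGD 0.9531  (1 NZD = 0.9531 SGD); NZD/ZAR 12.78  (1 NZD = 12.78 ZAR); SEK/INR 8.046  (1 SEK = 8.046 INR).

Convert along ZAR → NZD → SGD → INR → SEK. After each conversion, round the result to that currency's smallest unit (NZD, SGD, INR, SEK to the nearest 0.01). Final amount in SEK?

ZAR 385,000.00 ÷ 12.78 = NZD 30,125.20
NZD 30,125.20 × 0.9531 = SGD 28,712.33
SGD 28,712.33 × 56.14 = INR 1,611,910.21
INR 1,611,910.21 ÷ 8.046 = SEK 200,336.84

SEK 200,336.84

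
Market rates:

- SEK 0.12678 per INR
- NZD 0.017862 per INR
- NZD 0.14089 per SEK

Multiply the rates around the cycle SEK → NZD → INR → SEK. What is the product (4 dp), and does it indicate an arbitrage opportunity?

1.0000 (no arbitrage)

Around SEK → NZD → INR → SEK: 1 × 0.14089 ÷ 0.017862 × 0.12678 = 1.000002
Product ≈ 1 (deviation 0.000%, within rounding noise).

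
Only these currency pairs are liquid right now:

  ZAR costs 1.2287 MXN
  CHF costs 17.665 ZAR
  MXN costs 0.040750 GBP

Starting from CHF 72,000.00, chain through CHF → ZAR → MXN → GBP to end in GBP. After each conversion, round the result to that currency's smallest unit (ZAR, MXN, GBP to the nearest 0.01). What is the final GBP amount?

CHF 72,000.00 × 17.665 = ZAR 1,271,880.00
ZAR 1,271,880.00 × 1.2287 = MXN 1,562,758.96
MXN 1,562,758.96 × 0.040750 = GBP 63,682.43

GBP 63,682.43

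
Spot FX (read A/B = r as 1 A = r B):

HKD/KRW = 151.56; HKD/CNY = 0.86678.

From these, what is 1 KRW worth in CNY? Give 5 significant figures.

KRW/CNY = 0.0057191

1 KRW ÷ 151.56 = 0.00659805 HKD
0.00659805 HKD × 0.86678 = 0.00571906 CNY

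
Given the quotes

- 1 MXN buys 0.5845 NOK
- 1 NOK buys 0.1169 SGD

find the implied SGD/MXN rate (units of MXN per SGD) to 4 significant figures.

SGD/MXN = 14.64

1 SGD ÷ 0.1169 = 8.55432 NOK
8.55432 NOK ÷ 0.5845 = 14.6353 MXN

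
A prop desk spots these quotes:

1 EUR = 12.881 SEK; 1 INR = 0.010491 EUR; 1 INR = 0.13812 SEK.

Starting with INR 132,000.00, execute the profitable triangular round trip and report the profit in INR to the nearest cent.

Profit: INR 2,916.18

Profitable loop is INR → SEK → EUR → INR:
INR 132,000.00 × 0.13812 = SEK 18,231.84
SEK 18,231.84 ÷ 12.881 = EUR 1,415.41
EUR 1,415.41 ÷ 0.010491 = INR 134,916.18
Profit = INR 134,916.18 − INR 132,000.00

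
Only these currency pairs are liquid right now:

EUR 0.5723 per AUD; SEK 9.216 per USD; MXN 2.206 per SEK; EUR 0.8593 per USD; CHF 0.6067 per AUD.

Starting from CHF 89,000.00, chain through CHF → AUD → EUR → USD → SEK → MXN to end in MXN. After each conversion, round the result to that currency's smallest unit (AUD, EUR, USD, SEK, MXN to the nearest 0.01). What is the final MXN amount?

CHF 89,000.00 ÷ 0.6067 = AUD 146,695.24
AUD 146,695.24 × 0.5723 = EUR 83,953.69
EUR 83,953.69 ÷ 0.8593 = USD 97,700.09
USD 97,700.09 × 9.216 = SEK 900,404.03
SEK 900,404.03 × 2.206 = MXN 1,986,291.29

MXN 1,986,291.29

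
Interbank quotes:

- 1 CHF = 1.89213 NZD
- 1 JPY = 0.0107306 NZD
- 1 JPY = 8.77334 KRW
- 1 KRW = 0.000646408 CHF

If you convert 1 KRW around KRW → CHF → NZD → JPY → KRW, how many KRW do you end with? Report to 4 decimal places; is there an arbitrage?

Around KRW → CHF → NZD → JPY → KRW: 1 × 0.000646408 × 1.89213 ÷ 0.0107306 × 8.77334 = 0.999997
Product ≈ 1 (deviation 0.000%, within rounding noise).

1.0000 (no arbitrage)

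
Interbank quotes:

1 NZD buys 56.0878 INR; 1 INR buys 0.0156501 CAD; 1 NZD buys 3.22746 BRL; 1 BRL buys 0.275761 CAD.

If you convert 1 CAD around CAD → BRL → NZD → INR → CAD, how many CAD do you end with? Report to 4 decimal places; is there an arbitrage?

0.9863 (arbitrage exists)

Around CAD → BRL → NZD → INR → CAD: 1 ÷ 0.275761 ÷ 3.22746 × 56.0878 × 0.0156501 = 0.986261
Product < 1; profitable direction is CAD → INR → NZD → BRL → CAD.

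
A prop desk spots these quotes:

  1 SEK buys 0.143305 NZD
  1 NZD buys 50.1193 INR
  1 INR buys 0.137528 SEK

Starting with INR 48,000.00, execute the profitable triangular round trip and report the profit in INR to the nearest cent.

Profit: INR 594.13

Profitable loop is INR → NZD → SEK → INR:
INR 48,000.00 ÷ 50.1193 = NZD 957.71
NZD 957.71 ÷ 0.143305 = SEK 6,683.05
SEK 6,683.05 ÷ 0.137528 = INR 48,594.13
Profit = INR 48,594.13 − INR 48,000.00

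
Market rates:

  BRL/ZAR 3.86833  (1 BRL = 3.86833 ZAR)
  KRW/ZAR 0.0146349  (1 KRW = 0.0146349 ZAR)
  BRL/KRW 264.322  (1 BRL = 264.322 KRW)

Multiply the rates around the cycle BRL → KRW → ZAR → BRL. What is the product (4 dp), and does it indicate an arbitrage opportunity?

1.0000 (no arbitrage)

Around BRL → KRW → ZAR → BRL: 1 × 264.322 × 0.0146349 ÷ 3.86833 = 0.999999
Product ≈ 1 (deviation 0.000%, within rounding noise).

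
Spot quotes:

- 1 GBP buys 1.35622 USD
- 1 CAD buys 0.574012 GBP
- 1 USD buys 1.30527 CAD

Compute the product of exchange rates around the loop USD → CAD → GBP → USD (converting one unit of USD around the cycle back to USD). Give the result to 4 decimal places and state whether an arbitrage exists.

1.0161 (arbitrage exists)

Around USD → CAD → GBP → USD: 1 × 1.30527 × 0.574012 × 1.35622 = 1.016135
Product > 1; profitable direction is USD → CAD → GBP → USD.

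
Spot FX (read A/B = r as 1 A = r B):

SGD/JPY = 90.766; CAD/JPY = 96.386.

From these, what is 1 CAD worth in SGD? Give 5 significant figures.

1 CAD × 96.386 = 96.386 JPY
96.386 JPY ÷ 90.766 = 1.06192 SGD

CAD/SGD = 1.0619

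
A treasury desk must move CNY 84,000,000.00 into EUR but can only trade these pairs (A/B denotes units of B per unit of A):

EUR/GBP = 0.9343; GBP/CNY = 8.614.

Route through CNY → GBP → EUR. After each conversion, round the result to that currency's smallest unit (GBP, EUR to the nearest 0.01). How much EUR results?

EUR 10,437,297.68

CNY 84,000,000.00 ÷ 8.614 = GBP 9,751,567.22
GBP 9,751,567.22 ÷ 0.9343 = EUR 10,437,297.68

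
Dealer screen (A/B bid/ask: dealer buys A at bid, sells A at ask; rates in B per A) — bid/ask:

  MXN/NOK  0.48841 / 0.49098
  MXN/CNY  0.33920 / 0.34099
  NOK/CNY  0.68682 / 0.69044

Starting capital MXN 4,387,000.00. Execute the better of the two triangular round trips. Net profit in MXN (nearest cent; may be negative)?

Best loop MXN → CNY → NOK → MXN:
MXN 4,387,000.00 × 0.33920 (sell MXN at bid) = CNY 1,488,070.40
CNY 1,488,070.40 ÷ 0.69044 (buy NOK at ask) = NOK 2,155,249.41
NOK 2,155,249.41 ÷ 0.49098 (buy MXN at ask) = MXN 4,389,688.80

Net profit: MXN 2,688.80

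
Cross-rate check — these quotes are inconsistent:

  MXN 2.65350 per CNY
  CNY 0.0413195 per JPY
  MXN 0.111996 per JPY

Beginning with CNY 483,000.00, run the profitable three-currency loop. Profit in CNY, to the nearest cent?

Profit: CNY 10,373.13

Profitable loop is CNY → JPY → MXN → CNY:
CNY 483,000.00 ÷ 0.0413195 = JPY 11,689,396
JPY 11,689,396 × 0.111996 = MXN 1,309,165.60
MXN 1,309,165.60 ÷ 2.65350 = CNY 493,373.13
Profit = CNY 493,373.13 − CNY 483,000.00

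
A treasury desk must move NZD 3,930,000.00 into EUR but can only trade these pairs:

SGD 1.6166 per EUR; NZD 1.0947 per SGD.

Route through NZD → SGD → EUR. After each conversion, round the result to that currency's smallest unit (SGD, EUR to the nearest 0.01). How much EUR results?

NZD 3,930,000.00 ÷ 1.0947 = SGD 3,590,024.66
SGD 3,590,024.66 ÷ 1.6166 = EUR 2,220,725.39

EUR 2,220,725.39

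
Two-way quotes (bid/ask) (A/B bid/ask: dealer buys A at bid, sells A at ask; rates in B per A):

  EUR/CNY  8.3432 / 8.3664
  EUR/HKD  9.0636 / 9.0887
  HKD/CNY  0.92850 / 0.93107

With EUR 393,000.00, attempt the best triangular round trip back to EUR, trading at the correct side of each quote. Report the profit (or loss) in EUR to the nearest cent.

Best loop EUR → HKD → CNY → EUR:
EUR 393,000.00 × 9.0636 (sell EUR at bid) = HKD 3,561,994.80
HKD 3,561,994.80 × 0.92850 (sell HKD at bid) = CNY 3,307,312.17
CNY 3,307,312.17 ÷ 8.3664 (buy EUR at ask) = EUR 395,308.87

Net profit: EUR 2,308.87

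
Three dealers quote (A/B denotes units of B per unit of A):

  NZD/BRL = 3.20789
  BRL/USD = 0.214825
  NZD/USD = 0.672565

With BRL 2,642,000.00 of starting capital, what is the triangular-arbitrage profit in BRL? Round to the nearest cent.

Profitable loop is BRL → USD → NZD → BRL:
BRL 2,642,000.00 × 0.214825 = USD 567,567.65
USD 567,567.65 ÷ 0.672565 = NZD 843,885.20
NZD 843,885.20 × 3.20789 = BRL 2,707,090.90
Profit = BRL 2,707,090.90 − BRL 2,642,000.00

Profit: BRL 65,090.90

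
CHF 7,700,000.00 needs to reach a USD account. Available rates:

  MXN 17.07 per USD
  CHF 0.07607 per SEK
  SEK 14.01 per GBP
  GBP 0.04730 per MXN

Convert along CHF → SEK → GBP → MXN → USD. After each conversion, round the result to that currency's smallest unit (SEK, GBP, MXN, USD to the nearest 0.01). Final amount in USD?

USD 8,948,381.93

CHF 7,700,000.00 ÷ 0.07607 = SEK 101,222,558.17
SEK 101,222,558.17 ÷ 14.01 = GBP 7,225,022.00
GBP 7,225,022.00 ÷ 0.04730 = MXN 152,748,879.49
MXN 152,748,879.49 ÷ 17.07 = USD 8,948,381.93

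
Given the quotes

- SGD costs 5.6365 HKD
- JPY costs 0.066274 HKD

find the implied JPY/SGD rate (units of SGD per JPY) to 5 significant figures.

1 JPY × 0.066274 = 0.066274 HKD
0.066274 HKD ÷ 5.6365 = 0.011758 SGD

JPY/SGD = 0.011758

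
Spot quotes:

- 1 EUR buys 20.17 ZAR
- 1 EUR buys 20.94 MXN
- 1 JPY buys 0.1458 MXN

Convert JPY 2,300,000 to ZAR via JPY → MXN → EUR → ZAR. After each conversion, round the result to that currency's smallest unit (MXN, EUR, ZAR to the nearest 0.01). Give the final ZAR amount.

ZAR 323,009.04

JPY 2,300,000 × 0.1458 = MXN 335,340.00
MXN 335,340.00 ÷ 20.94 = EUR 16,014.33
EUR 16,014.33 × 20.17 = ZAR 323,009.04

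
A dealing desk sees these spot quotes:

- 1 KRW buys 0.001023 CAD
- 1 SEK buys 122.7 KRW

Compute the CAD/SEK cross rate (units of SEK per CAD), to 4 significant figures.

1 CAD ÷ 0.001023 = 977.517 KRW
977.517 KRW ÷ 122.7 = 7.96672 SEK

CAD/SEK = 7.967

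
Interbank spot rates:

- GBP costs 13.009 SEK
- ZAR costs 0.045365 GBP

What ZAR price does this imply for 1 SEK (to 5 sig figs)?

1 SEK ÷ 13.009 = 0.0768699 GBP
0.0768699 GBP ÷ 0.045365 = 1.69448 ZAR

SEK/ZAR = 1.6945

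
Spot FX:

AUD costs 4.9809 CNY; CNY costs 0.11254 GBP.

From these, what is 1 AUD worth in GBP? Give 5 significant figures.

1 AUD × 4.9809 = 4.9809 CNY
4.9809 CNY × 0.11254 = 0.56055 GBP

AUD/GBP = 0.56055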